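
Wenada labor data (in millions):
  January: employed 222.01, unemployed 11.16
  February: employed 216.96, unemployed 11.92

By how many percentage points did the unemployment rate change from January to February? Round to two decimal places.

January: labor force = 222.01 + 11.16 = 233.17; u = 11.16/233.17 = 4.79%.
February: labor force = 216.96 + 11.92 = 228.88; u = 11.92/228.88 = 5.21%.
Change = 5.21% − 4.79% = +0.42 pp.

The unemployment rate changed by +0.42 percentage points.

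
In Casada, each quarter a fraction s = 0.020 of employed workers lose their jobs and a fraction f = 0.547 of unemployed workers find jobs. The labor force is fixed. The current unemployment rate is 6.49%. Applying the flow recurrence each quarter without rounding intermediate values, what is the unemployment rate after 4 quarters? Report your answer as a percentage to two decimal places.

With a fixed labor force, u_{t+1} = u_t + s·(1−u_t) − f·u_t = u_t·(1−s−f) + s.
Here 1−s−f = 0.433 and s = 0.020.
u_1 = 0.064900 × 0.433 + 0.020 = 0.048102.
u_2 = 0.048102 × 0.433 + 0.020 = 0.040828.
u_3 = 0.040828 × 0.433 + 0.020 = 0.037679.
u_4 = 0.037679 × 0.433 + 0.020 = 0.036315.

Unemployment rate after four quarters ≈ 3.63%.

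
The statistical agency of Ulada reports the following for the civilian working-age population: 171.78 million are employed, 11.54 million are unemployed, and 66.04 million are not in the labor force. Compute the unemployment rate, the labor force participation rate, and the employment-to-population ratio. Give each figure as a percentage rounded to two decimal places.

Unemployment rate ≈ 6.30%; labor force participation rate ≈ 73.52%; employment-population ratio ≈ 68.89%.

Labor force = employed + unemployed = 171.78 + 11.54 = 183.32 million.
Working-age population = 183.32 + 66.04 = 249.36 million.
Unemployment rate = 11.54 / 183.32 = 6.30%.
Labor force participation rate = 183.32 / 249.36 = 73.52%.
Employment-population ratio = 171.78 / 249.36 = 68.89%.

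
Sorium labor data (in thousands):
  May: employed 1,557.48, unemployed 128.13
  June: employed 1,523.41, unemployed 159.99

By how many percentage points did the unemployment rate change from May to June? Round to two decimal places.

The unemployment rate changed by +1.90 percentage points.

May: labor force = 1,557.48 + 128.13 = 1,685.61; u = 128.13/1,685.61 = 7.60%.
June: labor force = 1,523.41 + 159.99 = 1,683.40; u = 159.99/1,683.40 = 9.50%.
Change = 9.50% − 7.60% = +1.90 pp.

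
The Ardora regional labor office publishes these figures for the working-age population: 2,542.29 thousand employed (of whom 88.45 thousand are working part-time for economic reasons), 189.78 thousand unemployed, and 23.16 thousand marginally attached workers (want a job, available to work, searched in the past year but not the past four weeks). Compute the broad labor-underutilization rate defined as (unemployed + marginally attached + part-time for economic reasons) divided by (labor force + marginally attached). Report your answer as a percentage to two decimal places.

Broad underutilization rate ≈ 10.94%.

Labor force = 2,542.29 + 189.78 = 2,732.07 thousand.
Numerator = 189.78 + 23.16 + 88.45 = 301.39 thousand.
Denominator = 2,732.07 + 23.16 = 2,755.23 thousand.
Broad rate = 301.39 / 2,755.23 = 10.94%.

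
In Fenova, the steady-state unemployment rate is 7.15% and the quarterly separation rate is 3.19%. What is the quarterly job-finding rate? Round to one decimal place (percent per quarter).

From u* = s/(s+f): f = s·(1−u)/u.
f = 3.19 × (1 − 0.0715) / 0.0715 = 2.9619 / 0.0715 ≈ 41.4% per quarter.

Job-finding rate ≈ 41.4% per quarter.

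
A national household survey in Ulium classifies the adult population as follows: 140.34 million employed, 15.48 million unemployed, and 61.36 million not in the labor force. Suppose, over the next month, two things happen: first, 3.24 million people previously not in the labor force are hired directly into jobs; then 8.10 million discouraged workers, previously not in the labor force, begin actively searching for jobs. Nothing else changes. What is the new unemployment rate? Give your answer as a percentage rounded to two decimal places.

Initially, labor force = 140.34 + 15.48 = 155.82 million, so u = 15.48/155.82 = 9.93%.
After the first change, employed and labor force both rise by 3.24; unemployed unchanged → E = 143.58, U = 15.48, labor force = 159.06 million.
After the second change, unemployed and labor force both rise by 8.10 → E = 143.58, U = 23.58, labor force = 167.16 million.
New unemployment rate = 23.58 / 167.16 = 14.11%.

New unemployment rate ≈ 14.11%.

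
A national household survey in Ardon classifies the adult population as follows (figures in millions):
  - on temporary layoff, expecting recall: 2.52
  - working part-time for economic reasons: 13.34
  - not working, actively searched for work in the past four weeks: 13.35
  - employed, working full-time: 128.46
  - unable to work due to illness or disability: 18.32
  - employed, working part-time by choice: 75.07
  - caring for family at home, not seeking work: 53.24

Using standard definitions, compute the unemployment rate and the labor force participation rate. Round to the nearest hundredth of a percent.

Employed = 13.34 + 128.46 + 75.07 = 216.87 million (anyone who worked, including part-time for economic reasons, counts as employed).
Unemployed = 2.52 + 13.35 = 15.87 million (jobless and actively searching, or on temporary layoff).
Labor force = 216.87 + 15.87 = 232.74 million.
Not in labor force = 18.32 + 53.24 = 71.56 million (those not working and not actively searching are outside the labor force).
Civilian working-age population = 232.74 + 71.56 = 304.30 million.
Unemployment rate = 15.87 / 232.74 = 6.82%.
Labor force participation rate = 232.74 / 304.30 = 76.48%.

Unemployment rate ≈ 6.82%; labor force participation rate ≈ 76.48%.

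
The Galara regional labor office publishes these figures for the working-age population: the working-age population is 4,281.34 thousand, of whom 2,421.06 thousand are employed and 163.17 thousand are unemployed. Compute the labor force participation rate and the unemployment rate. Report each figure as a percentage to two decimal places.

Labor force = employed + unemployed = 2,421.06 + 163.17 = 2,584.23 thousand.
Unemployment rate = 163.17 / 2,584.23 = 6.31%.
Labor force participation rate = 2,584.23 / 4,281.34 = 60.36%.

Labor force participation rate ≈ 60.36%; unemployment rate ≈ 6.31%.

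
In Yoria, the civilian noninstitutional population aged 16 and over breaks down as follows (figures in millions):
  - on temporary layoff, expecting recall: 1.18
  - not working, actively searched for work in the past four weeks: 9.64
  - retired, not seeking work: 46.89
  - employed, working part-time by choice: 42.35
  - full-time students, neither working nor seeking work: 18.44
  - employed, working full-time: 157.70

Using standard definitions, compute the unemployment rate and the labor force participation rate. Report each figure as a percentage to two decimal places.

Employed = 42.35 + 157.70 = 200.05 million.
Unemployed = 1.18 + 9.64 = 10.82 million (jobless and actively searching, or on temporary layoff).
Labor force = 200.05 + 10.82 = 210.87 million.
Not in labor force = 46.89 + 18.44 = 65.33 million (those not working and not actively searching are outside the labor force).
Civilian working-age population = 210.87 + 65.33 = 276.20 million.
Unemployment rate = 10.82 / 210.87 = 5.13%.
Labor force participation rate = 210.87 / 276.20 = 76.35%.

Unemployment rate ≈ 5.13%; labor force participation rate ≈ 76.35%.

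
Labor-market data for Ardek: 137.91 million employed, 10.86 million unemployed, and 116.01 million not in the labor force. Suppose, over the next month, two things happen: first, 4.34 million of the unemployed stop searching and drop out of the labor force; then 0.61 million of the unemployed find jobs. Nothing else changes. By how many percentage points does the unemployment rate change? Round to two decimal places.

Initially, labor force = 137.91 + 10.86 = 148.77 million, so u = 10.86/148.77 = 7.30%.
After the first change, unemployed and labor force both fall by 4.34 → E = 137.91, U = 6.52, labor force = 144.43 million.
After the second change, unemployed falls and employed rises by 0.61; labor force unchanged → E = 138.52, U = 5.91, labor force = 144.43 million.
New unemployment rate = 5.91 / 144.43 = 4.09%.
Change = 4.09% − 7.30% = −3.21 percentage points.

The unemployment rate changes by −3.21 percentage points.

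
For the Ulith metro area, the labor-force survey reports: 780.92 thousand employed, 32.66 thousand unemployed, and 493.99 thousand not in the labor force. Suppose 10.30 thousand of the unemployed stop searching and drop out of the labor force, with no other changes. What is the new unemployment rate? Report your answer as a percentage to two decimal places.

New unemployment rate ≈ 2.78%.

Initially, labor force = 780.92 + 32.66 = 813.58 thousand, so u = 32.66/813.58 = 4.01%.
After the change, unemployed and labor force both fall by 10.30 → E = 780.92, U = 22.36, labor force = 803.28 thousand.
New unemployment rate = 22.36 / 803.28 = 2.78%.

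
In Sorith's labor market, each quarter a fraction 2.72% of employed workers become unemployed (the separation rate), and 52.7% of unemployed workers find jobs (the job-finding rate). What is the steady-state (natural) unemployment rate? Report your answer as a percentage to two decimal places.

Steady-state unemployment rate ≈ 4.91%.

At steady state the flows balance: s·E = f·U, so U/(E+U) = s/(s+f).
u* = 2.72 / (2.72 + 52.7) = 2.72 / 55.42 = 4.91%.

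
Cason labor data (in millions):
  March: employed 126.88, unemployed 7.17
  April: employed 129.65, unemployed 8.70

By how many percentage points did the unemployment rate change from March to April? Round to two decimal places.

The unemployment rate changed by +0.94 percentage points.

March: labor force = 126.88 + 7.17 = 134.05; u = 7.17/134.05 = 5.35%.
April: labor force = 129.65 + 8.70 = 138.35; u = 8.70/138.35 = 6.29%.
Change = 6.29% − 5.35% = +0.94 pp.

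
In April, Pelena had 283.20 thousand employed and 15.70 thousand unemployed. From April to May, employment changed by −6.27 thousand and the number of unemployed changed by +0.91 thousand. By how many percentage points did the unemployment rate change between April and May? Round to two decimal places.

The unemployment rate changed by +0.41 percentage points.

April: labor force = 283.20 + 15.70 = 298.90; u = 15.70/298.90 = 5.25%.
May: labor force = 276.93 + 16.61 = 293.54; u = 16.61/293.54 = 5.66%.
Change = 5.66% − 5.25% = +0.41 pp.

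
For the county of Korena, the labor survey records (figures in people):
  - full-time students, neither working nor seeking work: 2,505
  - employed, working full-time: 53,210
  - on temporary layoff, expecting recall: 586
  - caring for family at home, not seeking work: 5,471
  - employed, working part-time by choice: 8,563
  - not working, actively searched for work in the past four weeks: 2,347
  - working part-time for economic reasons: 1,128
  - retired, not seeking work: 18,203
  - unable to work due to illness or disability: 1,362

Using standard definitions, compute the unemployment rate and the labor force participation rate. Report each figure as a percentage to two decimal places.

Employed = 53,210 + 8,563 + 1,128 = 62,901 (anyone who worked, including part-time for economic reasons, counts as employed).
Unemployed = 586 + 2,347 = 2,933 (jobless and actively searching, or on temporary layoff).
Labor force = 62,901 + 2,933 = 65,834.
Not in labor force = 2,505 + 5,471 + 18,203 + 1,362 = 27,541 (those not working and not actively searching are outside the labor force).
Civilian working-age population = 65,834 + 27,541 = 93,375.
Unemployment rate = 2,933 / 65,834 = 4.46%.
Labor force participation rate = 65,834 / 93,375 = 70.50%.

Unemployment rate ≈ 4.46%; labor force participation rate ≈ 70.50%.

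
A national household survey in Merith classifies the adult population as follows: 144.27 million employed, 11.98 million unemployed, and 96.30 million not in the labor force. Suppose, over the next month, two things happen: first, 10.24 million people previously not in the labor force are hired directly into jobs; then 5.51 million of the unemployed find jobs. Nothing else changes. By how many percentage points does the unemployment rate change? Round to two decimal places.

Initially, labor force = 144.27 + 11.98 = 156.25 million, so u = 11.98/156.25 = 7.67%.
After the first change, employed and labor force both rise by 10.24; unemployed unchanged → E = 154.51, U = 11.98, labor force = 166.49 million.
After the second change, unemployed falls and employed rises by 5.51; labor force unchanged → E = 160.02, U = 6.47, labor force = 166.49 million.
New unemployment rate = 6.47 / 166.49 = 3.89%.
Change = 3.89% − 7.67% = −3.78 percentage points.

The unemployment rate changes by −3.78 percentage points.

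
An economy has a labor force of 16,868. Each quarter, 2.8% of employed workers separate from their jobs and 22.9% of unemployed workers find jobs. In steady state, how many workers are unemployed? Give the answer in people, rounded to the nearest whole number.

Steady-state unemployment rate u* = s/(s+f) = 2.8/(2.8+22.9) = 0.108949.
Unemployed = u* × labor force = 0.108949 × 16,868 ≈ 1,838.

About 1,838 are unemployed in steady state.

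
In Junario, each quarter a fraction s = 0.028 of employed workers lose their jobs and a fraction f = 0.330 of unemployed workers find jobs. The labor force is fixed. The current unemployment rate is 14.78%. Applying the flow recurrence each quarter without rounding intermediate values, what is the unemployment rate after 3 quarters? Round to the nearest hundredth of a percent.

With a fixed labor force, u_{t+1} = u_t + s·(1−u_t) − f·u_t = u_t·(1−s−f) + s.
Here 1−s−f = 0.642 and s = 0.028.
u_1 = 0.147800 × 0.642 + 0.028 = 0.122888.
u_2 = 0.122888 × 0.642 + 0.028 = 0.106894.
u_3 = 0.106894 × 0.642 + 0.028 = 0.096626.

Unemployment rate after three quarters ≈ 9.66%.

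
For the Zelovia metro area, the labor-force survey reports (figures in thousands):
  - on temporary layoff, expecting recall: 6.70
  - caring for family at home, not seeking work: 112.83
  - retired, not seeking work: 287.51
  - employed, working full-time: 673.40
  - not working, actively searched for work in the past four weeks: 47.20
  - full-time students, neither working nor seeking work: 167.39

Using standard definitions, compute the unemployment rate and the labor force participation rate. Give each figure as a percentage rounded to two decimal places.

Unemployment rate ≈ 7.41%; labor force participation rate ≈ 56.16%.

Employed = 673.40 thousand.
Unemployed = 6.70 + 47.20 = 53.90 thousand (jobless and actively searching, or on temporary layoff).
Labor force = 673.40 + 53.90 = 727.30 thousand.
Not in labor force = 112.83 + 287.51 + 167.39 = 567.73 thousand (those not working and not actively searching are outside the labor force).
Civilian working-age population = 727.30 + 567.73 = 1,295.03 thousand.
Unemployment rate = 53.90 / 727.30 = 7.41%.
Labor force participation rate = 727.30 / 1,295.03 = 56.16%.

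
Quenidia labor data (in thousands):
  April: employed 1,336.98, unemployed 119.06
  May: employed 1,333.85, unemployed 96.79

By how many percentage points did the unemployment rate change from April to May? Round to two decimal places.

The unemployment rate changed by −1.41 percentage points.

April: labor force = 1,336.98 + 119.06 = 1,456.04; u = 119.06/1,456.04 = 8.18%.
May: labor force = 1,333.85 + 96.79 = 1,430.64; u = 96.79/1,430.64 = 6.77%.
Change = 6.77% − 8.18% = −1.41 pp.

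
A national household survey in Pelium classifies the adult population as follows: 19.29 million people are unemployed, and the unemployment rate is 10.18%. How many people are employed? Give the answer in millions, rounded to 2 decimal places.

Labor force = U / u = 19.29 / 0.1018 ≈ 189.49 million.
Employed = labor force − unemployed = 189.49 − 19.29 = 170.20 million.

About 170.20 million are employed.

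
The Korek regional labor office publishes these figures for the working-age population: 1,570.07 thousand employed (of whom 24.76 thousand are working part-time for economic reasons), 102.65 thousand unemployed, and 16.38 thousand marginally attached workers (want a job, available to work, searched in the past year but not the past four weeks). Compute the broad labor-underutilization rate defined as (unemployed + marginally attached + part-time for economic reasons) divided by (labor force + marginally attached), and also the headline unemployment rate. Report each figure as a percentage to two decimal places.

Broad underutilization rate ≈ 8.51%; headline unemployment rate ≈ 6.14%.

Labor force = 1,570.07 + 102.65 = 1,672.72 thousand.
Numerator = 102.65 + 16.38 + 24.76 = 143.79 thousand.
Denominator = 1,672.72 + 16.38 = 1,689.10 thousand.
Broad rate = 143.79 / 1,689.10 = 8.51%.
Headline unemployment rate = 102.65 / 1,672.72 = 6.14%.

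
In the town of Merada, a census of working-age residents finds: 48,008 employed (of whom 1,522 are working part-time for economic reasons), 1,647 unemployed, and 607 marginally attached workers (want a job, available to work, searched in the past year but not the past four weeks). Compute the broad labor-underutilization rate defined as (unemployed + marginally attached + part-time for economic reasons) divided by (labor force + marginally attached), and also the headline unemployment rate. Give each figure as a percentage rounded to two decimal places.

Labor force = 48,008 + 1,647 = 49,655.
Numerator = 1,647 + 607 + 1,522 = 3,776.
Denominator = 49,655 + 607 = 50,262.
Broad rate = 3,776 / 50,262 = 7.51%.
Headline unemployment rate = 1,647 / 49,655 = 3.32%.

Broad underutilization rate ≈ 7.51%; headline unemployment rate ≈ 3.32%.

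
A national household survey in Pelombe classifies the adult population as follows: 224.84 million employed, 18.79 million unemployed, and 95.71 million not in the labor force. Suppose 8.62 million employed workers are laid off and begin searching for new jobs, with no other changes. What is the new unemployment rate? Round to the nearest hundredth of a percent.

New unemployment rate ≈ 11.25%.

Initially, labor force = 224.84 + 18.79 = 243.63 million, so u = 18.79/243.63 = 7.71%.
After the change, employed falls and unemployed rises by 8.62; labor force unchanged → E = 216.22, U = 27.41, labor force = 243.63 million.
New unemployment rate = 27.41 / 243.63 = 11.25%.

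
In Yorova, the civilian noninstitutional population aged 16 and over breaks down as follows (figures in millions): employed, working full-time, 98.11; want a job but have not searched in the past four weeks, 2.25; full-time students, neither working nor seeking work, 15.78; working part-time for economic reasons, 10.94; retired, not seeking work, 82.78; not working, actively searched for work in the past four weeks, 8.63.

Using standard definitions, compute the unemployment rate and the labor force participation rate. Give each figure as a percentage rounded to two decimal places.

Employed = 98.11 + 10.94 = 109.05 million (anyone who worked, including part-time for economic reasons, counts as employed).
Unemployed = 8.63 million.
Labor force = 109.05 + 8.63 = 117.68 million.
Not in labor force = 2.25 + 15.78 + 82.78 = 100.81 million (those not working and not actively searching are outside the labor force — including those who want a job but have given up searching).
Civilian working-age population = 117.68 + 100.81 = 218.49 million.
Unemployment rate = 8.63 / 117.68 = 7.33%.
Labor force participation rate = 117.68 / 218.49 = 53.86%.

Unemployment rate ≈ 7.33%; labor force participation rate ≈ 53.86%.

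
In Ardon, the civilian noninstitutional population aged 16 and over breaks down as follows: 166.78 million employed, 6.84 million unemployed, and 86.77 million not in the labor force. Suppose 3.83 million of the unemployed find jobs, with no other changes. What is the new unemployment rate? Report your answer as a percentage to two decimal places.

New unemployment rate ≈ 1.73%.

Initially, labor force = 166.78 + 6.84 = 173.62 million, so u = 6.84/173.62 = 3.94%.
After the change, unemployed falls and employed rises by 3.83; labor force unchanged → E = 170.61, U = 3.01, labor force = 173.62 million.
New unemployment rate = 3.01 / 173.62 = 1.73%.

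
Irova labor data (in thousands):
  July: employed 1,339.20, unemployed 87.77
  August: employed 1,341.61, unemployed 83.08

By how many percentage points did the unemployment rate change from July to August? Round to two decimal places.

The unemployment rate changed by −0.32 percentage points.

July: labor force = 1,339.20 + 87.77 = 1,426.97; u = 87.77/1,426.97 = 6.15%.
August: labor force = 1,341.61 + 83.08 = 1,424.69; u = 83.08/1,424.69 = 5.83%.
Change = 5.83% − 6.15% = −0.32 pp.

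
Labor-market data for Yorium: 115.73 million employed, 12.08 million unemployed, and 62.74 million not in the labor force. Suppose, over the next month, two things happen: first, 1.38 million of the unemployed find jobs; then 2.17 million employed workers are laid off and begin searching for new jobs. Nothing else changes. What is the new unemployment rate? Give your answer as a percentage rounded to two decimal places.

New unemployment rate ≈ 10.07%.

Initially, labor force = 115.73 + 12.08 = 127.81 million, so u = 12.08/127.81 = 9.45%.
After the first change, unemployed falls and employed rises by 1.38; labor force unchanged → E = 117.11, U = 10.70, labor force = 127.81 million.
After the second change, employed falls and unemployed rises by 2.17; labor force unchanged → E = 114.94, U = 12.87, labor force = 127.81 million.
New unemployment rate = 12.87 / 127.81 = 10.07%.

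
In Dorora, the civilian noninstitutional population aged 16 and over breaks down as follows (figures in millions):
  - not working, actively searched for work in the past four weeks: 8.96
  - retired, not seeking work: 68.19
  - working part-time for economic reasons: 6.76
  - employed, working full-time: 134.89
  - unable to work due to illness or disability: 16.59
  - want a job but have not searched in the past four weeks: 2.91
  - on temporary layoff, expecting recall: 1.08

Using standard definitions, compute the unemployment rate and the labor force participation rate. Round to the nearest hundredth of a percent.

Unemployment rate ≈ 6.62%; labor force participation rate ≈ 63.37%.

Employed = 6.76 + 134.89 = 141.65 million (anyone who worked, including part-time for economic reasons, counts as employed).
Unemployed = 8.96 + 1.08 = 10.04 million (jobless and actively searching, or on temporary layoff).
Labor force = 141.65 + 10.04 = 151.69 million.
Not in labor force = 68.19 + 16.59 + 2.91 = 87.69 million (those not working and not actively searching are outside the labor force — including those who want a job but have given up searching).
Civilian working-age population = 151.69 + 87.69 = 239.38 million.
Unemployment rate = 10.04 / 151.69 = 6.62%.
Labor force participation rate = 151.69 / 239.38 = 63.37%.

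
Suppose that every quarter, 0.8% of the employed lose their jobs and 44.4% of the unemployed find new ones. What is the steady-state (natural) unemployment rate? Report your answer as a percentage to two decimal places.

At steady state the flows balance: s·E = f·U, so U/(E+U) = s/(s+f).
u* = 0.8 / (0.8 + 44.4) = 0.8 / 45.20 = 1.77%.

Steady-state unemployment rate ≈ 1.77%.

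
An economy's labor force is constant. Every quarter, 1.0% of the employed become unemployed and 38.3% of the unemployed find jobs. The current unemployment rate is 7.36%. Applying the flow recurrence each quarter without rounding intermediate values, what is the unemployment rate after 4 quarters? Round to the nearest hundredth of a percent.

With a fixed labor force, u_{t+1} = u_t + s·(1−u_t) − f·u_t = u_t·(1−s−f) + s.
Here 1−s−f = 0.607 and s = 0.010.
u_1 = 0.073600 × 0.607 + 0.010 = 0.054675.
u_2 = 0.054675 × 0.607 + 0.010 = 0.043188.
u_3 = 0.043188 × 0.607 + 0.010 = 0.036215.
u_4 = 0.036215 × 0.607 + 0.010 = 0.031983.

Unemployment rate after four quarters ≈ 3.20%.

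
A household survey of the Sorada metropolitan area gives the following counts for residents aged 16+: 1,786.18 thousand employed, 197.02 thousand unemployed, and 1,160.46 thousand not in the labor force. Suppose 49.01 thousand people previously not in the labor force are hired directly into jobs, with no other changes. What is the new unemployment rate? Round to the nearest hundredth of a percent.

New unemployment rate ≈ 9.69%.

Initially, labor force = 1,786.18 + 197.02 = 1,983.20 thousand, so u = 197.02/1,983.20 = 9.93%.
After the change, employed and labor force both rise by 49.01; unemployed unchanged → E = 1,835.19, U = 197.02, labor force = 2,032.21 thousand.
New unemployment rate = 197.02 / 2,032.21 = 9.69%.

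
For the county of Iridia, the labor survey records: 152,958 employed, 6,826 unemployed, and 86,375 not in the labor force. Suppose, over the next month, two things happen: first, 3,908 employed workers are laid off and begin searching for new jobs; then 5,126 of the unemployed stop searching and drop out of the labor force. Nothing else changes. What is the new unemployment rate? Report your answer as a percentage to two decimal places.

New unemployment rate ≈ 3.63%.

Initially, labor force = 152,958 + 6,826 = 159,784, so u = 6,826/159,784 = 4.27%.
After the first change, employed falls and unemployed rises by 3,908; labor force unchanged → E = 149,050, U = 10,734, labor force = 159,784.
After the second change, unemployed and labor force both fall by 5,126 → E = 149,050, U = 5,608, labor force = 154,658.
New unemployment rate = 5,608 / 154,658 = 3.63%.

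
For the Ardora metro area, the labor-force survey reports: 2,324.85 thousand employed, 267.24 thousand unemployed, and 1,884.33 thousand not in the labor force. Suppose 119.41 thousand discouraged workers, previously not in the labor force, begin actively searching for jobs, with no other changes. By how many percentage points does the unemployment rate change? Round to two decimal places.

The unemployment rate changes by +3.95 percentage points.

Initially, labor force = 2,324.85 + 267.24 = 2,592.09 thousand, so u = 267.24/2,592.09 = 10.31%.
After the change, unemployed and labor force both rise by 119.41 → E = 2,324.85, U = 386.65, labor force = 2,711.50 thousand.
New unemployment rate = 386.65 / 2,711.50 = 14.26%.
Change = 14.26% − 10.31% = +3.95 percentage points.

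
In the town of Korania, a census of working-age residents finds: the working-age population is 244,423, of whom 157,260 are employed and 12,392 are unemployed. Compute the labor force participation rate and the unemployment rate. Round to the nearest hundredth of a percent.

Labor force = employed + unemployed = 157,260 + 12,392 = 169,652.
Unemployment rate = 12,392 / 169,652 = 7.30%.
Labor force participation rate = 169,652 / 244,423 = 69.41%.

Labor force participation rate ≈ 69.41%; unemployment rate ≈ 7.30%.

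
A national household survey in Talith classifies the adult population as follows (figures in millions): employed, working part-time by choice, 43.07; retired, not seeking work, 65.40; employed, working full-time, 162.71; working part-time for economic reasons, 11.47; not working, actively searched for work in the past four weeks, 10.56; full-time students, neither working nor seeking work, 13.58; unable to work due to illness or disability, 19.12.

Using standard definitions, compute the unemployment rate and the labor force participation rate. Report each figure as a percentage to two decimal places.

Employed = 43.07 + 162.71 + 11.47 = 217.25 million (anyone who worked, including part-time for economic reasons, counts as employed).
Unemployed = 10.56 million.
Labor force = 217.25 + 10.56 = 227.81 million.
Not in labor force = 65.40 + 13.58 + 19.12 = 98.10 million (those not working and not actively searching are outside the labor force).
Civilian working-age population = 227.81 + 98.10 = 325.91 million.
Unemployment rate = 10.56 / 227.81 = 4.64%.
Labor force participation rate = 227.81 / 325.91 = 69.90%.

Unemployment rate ≈ 4.64%; labor force participation rate ≈ 69.90%.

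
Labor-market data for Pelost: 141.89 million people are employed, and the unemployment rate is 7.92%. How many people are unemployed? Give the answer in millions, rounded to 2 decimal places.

About 12.20 million are unemployed.

Let U be the number unemployed. The labor force is E + U, and U/(E+U) = 0.0792.
So U = 0.0792 × 141.89 / (1 − 0.0792) = 11.2377 / 0.9208 ≈ 12.20 million.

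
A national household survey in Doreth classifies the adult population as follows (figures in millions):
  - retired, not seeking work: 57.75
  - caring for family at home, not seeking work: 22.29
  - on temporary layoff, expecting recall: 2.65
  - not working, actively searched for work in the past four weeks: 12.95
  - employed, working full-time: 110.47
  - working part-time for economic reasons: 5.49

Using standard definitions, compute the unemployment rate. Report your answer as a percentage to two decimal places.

Unemployment rate ≈ 11.86%.

Employed = 110.47 + 5.49 = 115.96 million (anyone who worked, including part-time for economic reasons, counts as employed).
Unemployed = 2.65 + 12.95 = 15.60 million (jobless and actively searching, or on temporary layoff).
Labor force = 115.96 + 15.60 = 131.56 million.
Unemployment rate = 15.60 / 131.56 = 11.86%.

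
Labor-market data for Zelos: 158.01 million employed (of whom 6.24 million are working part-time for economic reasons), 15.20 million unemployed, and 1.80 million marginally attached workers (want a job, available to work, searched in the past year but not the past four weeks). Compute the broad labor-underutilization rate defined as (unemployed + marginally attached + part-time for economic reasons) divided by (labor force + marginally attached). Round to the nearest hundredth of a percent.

Broad underutilization rate ≈ 13.28%.

Labor force = 158.01 + 15.20 = 173.21 million.
Numerator = 15.20 + 1.80 + 6.24 = 23.24 million.
Denominator = 173.21 + 1.80 = 175.01 million.
Broad rate = 23.24 / 175.01 = 13.28%.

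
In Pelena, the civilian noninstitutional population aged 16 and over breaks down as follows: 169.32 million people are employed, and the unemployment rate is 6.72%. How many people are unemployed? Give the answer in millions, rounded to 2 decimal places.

About 12.20 million are unemployed.

Let U be the number unemployed. The labor force is E + U, and U/(E+U) = 0.0672.
So U = 0.0672 × 169.32 / (1 − 0.0672) = 11.3783 / 0.9328 ≈ 12.20 million.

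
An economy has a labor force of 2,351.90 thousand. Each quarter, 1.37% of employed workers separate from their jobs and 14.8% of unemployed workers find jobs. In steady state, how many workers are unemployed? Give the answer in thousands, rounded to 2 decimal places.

About 199.26 thousand are unemployed in steady state.

Steady-state unemployment rate u* = s/(s+f) = 1.37/(1.37+14.8) = 0.084725.
Unemployed = u* × labor force = 0.084725 × 2,351.90 ≈ 199.26 thousand.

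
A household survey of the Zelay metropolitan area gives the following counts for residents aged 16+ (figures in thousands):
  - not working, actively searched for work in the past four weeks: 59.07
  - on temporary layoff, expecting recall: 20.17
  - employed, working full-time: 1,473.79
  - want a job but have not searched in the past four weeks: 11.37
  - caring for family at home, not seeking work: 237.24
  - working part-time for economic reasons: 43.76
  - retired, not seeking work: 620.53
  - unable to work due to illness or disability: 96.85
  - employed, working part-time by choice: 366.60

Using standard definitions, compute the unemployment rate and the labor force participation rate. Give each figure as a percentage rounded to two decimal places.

Employed = 1,473.79 + 43.76 + 366.60 = 1,884.15 thousand (anyone who worked, including part-time for economic reasons, counts as employed).
Unemployed = 59.07 + 20.17 = 79.24 thousand (jobless and actively searching, or on temporary layoff).
Labor force = 1,884.15 + 79.24 = 1,963.39 thousand.
Not in labor force = 11.37 + 237.24 + 620.53 + 96.85 = 965.99 thousand (those not working and not actively searching are outside the labor force — including those who want a job but have given up searching).
Civilian working-age population = 1,963.39 + 965.99 = 2,929.38 thousand.
Unemployment rate = 79.24 / 1,963.39 = 4.04%.
Labor force participation rate = 1,963.39 / 2,929.38 = 67.02%.

Unemployment rate ≈ 4.04%; labor force participation rate ≈ 67.02%.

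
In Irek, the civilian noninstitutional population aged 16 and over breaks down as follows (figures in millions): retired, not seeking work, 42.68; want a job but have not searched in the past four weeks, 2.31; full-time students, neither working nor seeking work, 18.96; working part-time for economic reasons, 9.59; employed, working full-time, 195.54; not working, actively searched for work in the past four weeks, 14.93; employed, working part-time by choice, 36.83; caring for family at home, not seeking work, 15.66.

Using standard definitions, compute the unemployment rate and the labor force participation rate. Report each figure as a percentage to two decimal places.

Unemployment rate ≈ 5.81%; labor force participation rate ≈ 76.34%.

Employed = 9.59 + 195.54 + 36.83 = 241.96 million (anyone who worked, including part-time for economic reasons, counts as employed).
Unemployed = 14.93 million.
Labor force = 241.96 + 14.93 = 256.89 million.
Not in labor force = 42.68 + 2.31 + 18.96 + 15.66 = 79.61 million (those not working and not actively searching are outside the labor force — including those who want a job but have given up searching).
Civilian working-age population = 256.89 + 79.61 = 336.50 million.
Unemployment rate = 14.93 / 256.89 = 5.81%.
Labor force participation rate = 256.89 / 336.50 = 76.34%.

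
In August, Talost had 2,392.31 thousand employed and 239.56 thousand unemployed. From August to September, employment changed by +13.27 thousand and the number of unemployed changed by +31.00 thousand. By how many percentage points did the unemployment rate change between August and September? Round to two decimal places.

The unemployment rate changed by +1.01 percentage points.

August: labor force = 2,392.31 + 239.56 = 2,631.87; u = 239.56/2,631.87 = 9.10%.
September: labor force = 2,405.58 + 270.56 = 2,676.14; u = 270.56/2,676.14 = 10.11%.
Change = 10.11% − 9.10% = +1.01 pp.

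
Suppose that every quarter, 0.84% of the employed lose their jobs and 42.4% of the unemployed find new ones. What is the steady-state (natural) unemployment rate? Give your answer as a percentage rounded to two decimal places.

At steady state the flows balance: s·E = f·U, so U/(E+U) = s/(s+f).
u* = 0.84 / (0.84 + 42.4) = 0.84 / 43.24 = 1.94%.

Steady-state unemployment rate ≈ 1.94%.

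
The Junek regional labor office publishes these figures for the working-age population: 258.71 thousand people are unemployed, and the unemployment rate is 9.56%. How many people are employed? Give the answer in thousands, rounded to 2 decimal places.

About 2,447.46 thousand are employed.

Labor force = U / u = 258.71 / 0.0956 ≈ 2,706.17 thousand.
Employed = labor force − unemployed = 2,706.17 − 258.71 = 2,447.46 thousand.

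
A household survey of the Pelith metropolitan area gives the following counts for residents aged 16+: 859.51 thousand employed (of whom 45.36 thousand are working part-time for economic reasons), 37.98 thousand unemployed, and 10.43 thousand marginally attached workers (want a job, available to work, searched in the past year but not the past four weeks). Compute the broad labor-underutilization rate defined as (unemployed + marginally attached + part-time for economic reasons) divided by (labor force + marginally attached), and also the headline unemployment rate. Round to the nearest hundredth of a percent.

Broad underutilization rate ≈ 10.33%; headline unemployment rate ≈ 4.23%.

Labor force = 859.51 + 37.98 = 897.49 thousand.
Numerator = 37.98 + 10.43 + 45.36 = 93.77 thousand.
Denominator = 897.49 + 10.43 = 907.92 thousand.
Broad rate = 93.77 / 907.92 = 10.33%.
Headline unemployment rate = 37.98 / 897.49 = 4.23%.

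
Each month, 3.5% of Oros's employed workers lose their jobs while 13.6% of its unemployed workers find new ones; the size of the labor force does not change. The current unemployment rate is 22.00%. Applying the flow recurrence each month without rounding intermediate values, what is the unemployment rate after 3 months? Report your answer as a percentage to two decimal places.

Unemployment rate after three months ≈ 21.34%.

With a fixed labor force, u_{t+1} = u_t + s·(1−u_t) − f·u_t = u_t·(1−s−f) + s.
Here 1−s−f = 0.829 and s = 0.035.
u_1 = 0.220000 × 0.829 + 0.035 = 0.217380.
u_2 = 0.217380 × 0.829 + 0.035 = 0.215208.
u_3 = 0.215208 × 0.829 + 0.035 = 0.213407.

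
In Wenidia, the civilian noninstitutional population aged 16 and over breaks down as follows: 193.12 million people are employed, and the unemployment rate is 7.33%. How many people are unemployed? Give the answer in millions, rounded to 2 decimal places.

Let U be the number unemployed. The labor force is E + U, and U/(E+U) = 0.0733.
So U = 0.0733 × 193.12 / (1 − 0.0733) = 14.1557 / 0.9267 ≈ 15.28 million.

About 15.28 million are unemployed.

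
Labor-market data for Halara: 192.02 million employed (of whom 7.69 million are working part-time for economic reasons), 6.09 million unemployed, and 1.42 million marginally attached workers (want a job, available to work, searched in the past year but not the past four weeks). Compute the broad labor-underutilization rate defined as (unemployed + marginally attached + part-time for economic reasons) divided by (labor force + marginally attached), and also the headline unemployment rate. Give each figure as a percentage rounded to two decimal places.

Broad underutilization rate ≈ 7.62%; headline unemployment rate ≈ 3.07%.

Labor force = 192.02 + 6.09 = 198.11 million.
Numerator = 6.09 + 1.42 + 7.69 = 15.20 million.
Denominator = 198.11 + 1.42 = 199.53 million.
Broad rate = 15.20 / 199.53 = 7.62%.
Headline unemployment rate = 6.09 / 198.11 = 3.07%.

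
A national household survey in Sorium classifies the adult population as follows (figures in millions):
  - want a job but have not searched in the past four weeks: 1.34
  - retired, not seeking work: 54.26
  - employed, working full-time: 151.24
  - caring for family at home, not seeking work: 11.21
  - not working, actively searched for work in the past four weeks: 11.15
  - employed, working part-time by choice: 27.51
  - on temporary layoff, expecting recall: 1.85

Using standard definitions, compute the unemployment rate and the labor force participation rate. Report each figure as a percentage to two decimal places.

Unemployment rate ≈ 6.78%; labor force participation rate ≈ 74.16%.

Employed = 151.24 + 27.51 = 178.75 million.
Unemployed = 11.15 + 1.85 = 13.00 million (jobless and actively searching, or on temporary layoff).
Labor force = 178.75 + 13.00 = 191.75 million.
Not in labor force = 1.34 + 54.26 + 11.21 = 66.81 million (those not working and not actively searching are outside the labor force — including those who want a job but have given up searching).
Civilian working-age population = 191.75 + 66.81 = 258.56 million.
Unemployment rate = 13.00 / 191.75 = 6.78%.
Labor force participation rate = 191.75 / 258.56 = 74.16%.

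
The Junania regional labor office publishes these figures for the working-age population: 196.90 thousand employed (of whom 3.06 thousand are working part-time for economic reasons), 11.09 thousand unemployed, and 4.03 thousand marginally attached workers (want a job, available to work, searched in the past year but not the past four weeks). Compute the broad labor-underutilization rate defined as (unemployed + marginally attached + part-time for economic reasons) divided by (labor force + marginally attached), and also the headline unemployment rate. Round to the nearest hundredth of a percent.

Broad underutilization rate ≈ 8.57%; headline unemployment rate ≈ 5.33%.

Labor force = 196.90 + 11.09 = 207.99 thousand.
Numerator = 11.09 + 4.03 + 3.06 = 18.18 thousand.
Denominator = 207.99 + 4.03 = 212.02 thousand.
Broad rate = 18.18 / 212.02 = 8.57%.
Headline unemployment rate = 11.09 / 207.99 = 5.33%.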